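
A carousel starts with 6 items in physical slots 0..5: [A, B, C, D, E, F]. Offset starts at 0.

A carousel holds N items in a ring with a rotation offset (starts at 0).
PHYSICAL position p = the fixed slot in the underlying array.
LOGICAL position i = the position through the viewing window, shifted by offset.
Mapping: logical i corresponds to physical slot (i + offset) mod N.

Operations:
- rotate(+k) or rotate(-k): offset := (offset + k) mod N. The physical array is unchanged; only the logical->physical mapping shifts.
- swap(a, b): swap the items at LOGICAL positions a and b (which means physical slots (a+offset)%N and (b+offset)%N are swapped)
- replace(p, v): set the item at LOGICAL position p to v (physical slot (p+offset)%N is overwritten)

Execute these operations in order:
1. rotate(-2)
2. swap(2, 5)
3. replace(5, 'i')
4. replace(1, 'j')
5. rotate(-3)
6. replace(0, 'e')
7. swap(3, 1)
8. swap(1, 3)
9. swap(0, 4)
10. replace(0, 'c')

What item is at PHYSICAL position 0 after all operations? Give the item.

Answer: D

Derivation:
After op 1 (rotate(-2)): offset=4, physical=[A,B,C,D,E,F], logical=[E,F,A,B,C,D]
After op 2 (swap(2, 5)): offset=4, physical=[D,B,C,A,E,F], logical=[E,F,D,B,C,A]
After op 3 (replace(5, 'i')): offset=4, physical=[D,B,C,i,E,F], logical=[E,F,D,B,C,i]
After op 4 (replace(1, 'j')): offset=4, physical=[D,B,C,i,E,j], logical=[E,j,D,B,C,i]
After op 5 (rotate(-3)): offset=1, physical=[D,B,C,i,E,j], logical=[B,C,i,E,j,D]
After op 6 (replace(0, 'e')): offset=1, physical=[D,e,C,i,E,j], logical=[e,C,i,E,j,D]
After op 7 (swap(3, 1)): offset=1, physical=[D,e,E,i,C,j], logical=[e,E,i,C,j,D]
After op 8 (swap(1, 3)): offset=1, physical=[D,e,C,i,E,j], logical=[e,C,i,E,j,D]
After op 9 (swap(0, 4)): offset=1, physical=[D,j,C,i,E,e], logical=[j,C,i,E,e,D]
After op 10 (replace(0, 'c')): offset=1, physical=[D,c,C,i,E,e], logical=[c,C,i,E,e,D]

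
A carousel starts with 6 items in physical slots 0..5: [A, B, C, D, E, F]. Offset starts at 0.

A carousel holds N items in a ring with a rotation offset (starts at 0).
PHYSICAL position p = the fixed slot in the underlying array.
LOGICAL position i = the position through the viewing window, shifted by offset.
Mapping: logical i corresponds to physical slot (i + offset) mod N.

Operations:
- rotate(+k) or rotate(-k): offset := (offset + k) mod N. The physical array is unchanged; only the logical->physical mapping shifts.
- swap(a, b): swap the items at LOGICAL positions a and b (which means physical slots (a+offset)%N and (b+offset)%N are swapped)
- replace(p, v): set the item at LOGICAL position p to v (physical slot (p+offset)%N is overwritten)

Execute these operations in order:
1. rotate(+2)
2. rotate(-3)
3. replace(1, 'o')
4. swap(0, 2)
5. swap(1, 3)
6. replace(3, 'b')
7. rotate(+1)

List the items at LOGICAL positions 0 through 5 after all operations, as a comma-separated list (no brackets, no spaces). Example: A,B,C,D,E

After op 1 (rotate(+2)): offset=2, physical=[A,B,C,D,E,F], logical=[C,D,E,F,A,B]
After op 2 (rotate(-3)): offset=5, physical=[A,B,C,D,E,F], logical=[F,A,B,C,D,E]
After op 3 (replace(1, 'o')): offset=5, physical=[o,B,C,D,E,F], logical=[F,o,B,C,D,E]
After op 4 (swap(0, 2)): offset=5, physical=[o,F,C,D,E,B], logical=[B,o,F,C,D,E]
After op 5 (swap(1, 3)): offset=5, physical=[C,F,o,D,E,B], logical=[B,C,F,o,D,E]
After op 6 (replace(3, 'b')): offset=5, physical=[C,F,b,D,E,B], logical=[B,C,F,b,D,E]
After op 7 (rotate(+1)): offset=0, physical=[C,F,b,D,E,B], logical=[C,F,b,D,E,B]

Answer: C,F,b,D,E,B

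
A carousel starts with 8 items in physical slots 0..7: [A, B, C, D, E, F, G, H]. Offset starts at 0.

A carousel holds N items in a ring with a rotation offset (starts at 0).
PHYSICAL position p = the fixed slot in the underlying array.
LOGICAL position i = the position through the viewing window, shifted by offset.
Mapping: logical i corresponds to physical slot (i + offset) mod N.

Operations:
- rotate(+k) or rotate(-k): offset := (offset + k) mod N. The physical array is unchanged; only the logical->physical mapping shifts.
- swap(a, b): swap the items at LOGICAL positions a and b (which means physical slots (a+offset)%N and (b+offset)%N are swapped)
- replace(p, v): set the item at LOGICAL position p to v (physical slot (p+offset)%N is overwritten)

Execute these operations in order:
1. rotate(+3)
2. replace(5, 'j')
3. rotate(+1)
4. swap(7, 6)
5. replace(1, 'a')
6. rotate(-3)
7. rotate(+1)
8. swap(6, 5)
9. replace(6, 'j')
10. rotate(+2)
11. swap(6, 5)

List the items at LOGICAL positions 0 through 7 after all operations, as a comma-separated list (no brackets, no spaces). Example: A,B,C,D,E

Answer: E,a,G,j,j,D,B,C

Derivation:
After op 1 (rotate(+3)): offset=3, physical=[A,B,C,D,E,F,G,H], logical=[D,E,F,G,H,A,B,C]
After op 2 (replace(5, 'j')): offset=3, physical=[j,B,C,D,E,F,G,H], logical=[D,E,F,G,H,j,B,C]
After op 3 (rotate(+1)): offset=4, physical=[j,B,C,D,E,F,G,H], logical=[E,F,G,H,j,B,C,D]
After op 4 (swap(7, 6)): offset=4, physical=[j,B,D,C,E,F,G,H], logical=[E,F,G,H,j,B,D,C]
After op 5 (replace(1, 'a')): offset=4, physical=[j,B,D,C,E,a,G,H], logical=[E,a,G,H,j,B,D,C]
After op 6 (rotate(-3)): offset=1, physical=[j,B,D,C,E,a,G,H], logical=[B,D,C,E,a,G,H,j]
After op 7 (rotate(+1)): offset=2, physical=[j,B,D,C,E,a,G,H], logical=[D,C,E,a,G,H,j,B]
After op 8 (swap(6, 5)): offset=2, physical=[H,B,D,C,E,a,G,j], logical=[D,C,E,a,G,j,H,B]
After op 9 (replace(6, 'j')): offset=2, physical=[j,B,D,C,E,a,G,j], logical=[D,C,E,a,G,j,j,B]
After op 10 (rotate(+2)): offset=4, physical=[j,B,D,C,E,a,G,j], logical=[E,a,G,j,j,B,D,C]
After op 11 (swap(6, 5)): offset=4, physical=[j,D,B,C,E,a,G,j], logical=[E,a,G,j,j,D,B,C]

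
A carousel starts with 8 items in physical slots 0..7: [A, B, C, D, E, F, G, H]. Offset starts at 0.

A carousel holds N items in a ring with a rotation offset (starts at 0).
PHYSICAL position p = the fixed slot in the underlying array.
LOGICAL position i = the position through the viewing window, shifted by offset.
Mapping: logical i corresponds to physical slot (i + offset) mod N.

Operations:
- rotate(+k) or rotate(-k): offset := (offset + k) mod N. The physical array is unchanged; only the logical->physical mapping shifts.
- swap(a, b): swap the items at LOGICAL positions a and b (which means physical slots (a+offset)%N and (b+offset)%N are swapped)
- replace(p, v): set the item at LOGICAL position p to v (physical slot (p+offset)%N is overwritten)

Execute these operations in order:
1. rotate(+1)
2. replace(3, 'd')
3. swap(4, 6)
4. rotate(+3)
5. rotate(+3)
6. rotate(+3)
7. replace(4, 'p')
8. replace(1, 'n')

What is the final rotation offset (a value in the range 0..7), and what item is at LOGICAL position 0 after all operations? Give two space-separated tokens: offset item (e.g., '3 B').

Answer: 2 C

Derivation:
After op 1 (rotate(+1)): offset=1, physical=[A,B,C,D,E,F,G,H], logical=[B,C,D,E,F,G,H,A]
After op 2 (replace(3, 'd')): offset=1, physical=[A,B,C,D,d,F,G,H], logical=[B,C,D,d,F,G,H,A]
After op 3 (swap(4, 6)): offset=1, physical=[A,B,C,D,d,H,G,F], logical=[B,C,D,d,H,G,F,A]
After op 4 (rotate(+3)): offset=4, physical=[A,B,C,D,d,H,G,F], logical=[d,H,G,F,A,B,C,D]
After op 5 (rotate(+3)): offset=7, physical=[A,B,C,D,d,H,G,F], logical=[F,A,B,C,D,d,H,G]
After op 6 (rotate(+3)): offset=2, physical=[A,B,C,D,d,H,G,F], logical=[C,D,d,H,G,F,A,B]
After op 7 (replace(4, 'p')): offset=2, physical=[A,B,C,D,d,H,p,F], logical=[C,D,d,H,p,F,A,B]
After op 8 (replace(1, 'n')): offset=2, physical=[A,B,C,n,d,H,p,F], logical=[C,n,d,H,p,F,A,B]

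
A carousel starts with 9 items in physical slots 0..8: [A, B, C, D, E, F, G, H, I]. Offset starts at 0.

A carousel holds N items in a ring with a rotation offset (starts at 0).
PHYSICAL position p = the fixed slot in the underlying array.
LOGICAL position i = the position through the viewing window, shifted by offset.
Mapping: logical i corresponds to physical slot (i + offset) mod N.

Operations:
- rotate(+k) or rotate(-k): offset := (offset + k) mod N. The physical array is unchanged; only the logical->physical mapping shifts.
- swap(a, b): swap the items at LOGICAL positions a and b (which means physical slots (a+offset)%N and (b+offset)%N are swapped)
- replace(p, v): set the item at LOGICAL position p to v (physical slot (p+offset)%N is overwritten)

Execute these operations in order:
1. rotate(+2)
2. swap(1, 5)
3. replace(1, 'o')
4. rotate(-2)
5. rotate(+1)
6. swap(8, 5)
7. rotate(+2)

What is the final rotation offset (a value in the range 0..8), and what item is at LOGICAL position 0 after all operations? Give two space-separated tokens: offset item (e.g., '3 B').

Answer: 3 o

Derivation:
After op 1 (rotate(+2)): offset=2, physical=[A,B,C,D,E,F,G,H,I], logical=[C,D,E,F,G,H,I,A,B]
After op 2 (swap(1, 5)): offset=2, physical=[A,B,C,H,E,F,G,D,I], logical=[C,H,E,F,G,D,I,A,B]
After op 3 (replace(1, 'o')): offset=2, physical=[A,B,C,o,E,F,G,D,I], logical=[C,o,E,F,G,D,I,A,B]
After op 4 (rotate(-2)): offset=0, physical=[A,B,C,o,E,F,G,D,I], logical=[A,B,C,o,E,F,G,D,I]
After op 5 (rotate(+1)): offset=1, physical=[A,B,C,o,E,F,G,D,I], logical=[B,C,o,E,F,G,D,I,A]
After op 6 (swap(8, 5)): offset=1, physical=[G,B,C,o,E,F,A,D,I], logical=[B,C,o,E,F,A,D,I,G]
After op 7 (rotate(+2)): offset=3, physical=[G,B,C,o,E,F,A,D,I], logical=[o,E,F,A,D,I,G,B,C]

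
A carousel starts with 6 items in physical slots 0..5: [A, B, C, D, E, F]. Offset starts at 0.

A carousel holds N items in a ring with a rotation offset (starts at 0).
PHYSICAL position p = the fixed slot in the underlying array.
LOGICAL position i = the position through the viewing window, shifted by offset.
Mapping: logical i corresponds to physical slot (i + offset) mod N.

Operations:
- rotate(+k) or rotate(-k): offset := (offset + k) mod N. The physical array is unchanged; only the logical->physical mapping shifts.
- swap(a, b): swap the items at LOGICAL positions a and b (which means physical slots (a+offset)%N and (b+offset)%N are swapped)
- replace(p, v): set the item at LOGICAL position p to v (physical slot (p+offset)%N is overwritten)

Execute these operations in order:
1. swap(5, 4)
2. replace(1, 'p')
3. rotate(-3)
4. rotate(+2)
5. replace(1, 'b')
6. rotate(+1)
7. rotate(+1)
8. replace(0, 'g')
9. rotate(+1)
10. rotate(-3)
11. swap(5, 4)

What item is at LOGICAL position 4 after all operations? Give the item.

After op 1 (swap(5, 4)): offset=0, physical=[A,B,C,D,F,E], logical=[A,B,C,D,F,E]
After op 2 (replace(1, 'p')): offset=0, physical=[A,p,C,D,F,E], logical=[A,p,C,D,F,E]
After op 3 (rotate(-3)): offset=3, physical=[A,p,C,D,F,E], logical=[D,F,E,A,p,C]
After op 4 (rotate(+2)): offset=5, physical=[A,p,C,D,F,E], logical=[E,A,p,C,D,F]
After op 5 (replace(1, 'b')): offset=5, physical=[b,p,C,D,F,E], logical=[E,b,p,C,D,F]
After op 6 (rotate(+1)): offset=0, physical=[b,p,C,D,F,E], logical=[b,p,C,D,F,E]
After op 7 (rotate(+1)): offset=1, physical=[b,p,C,D,F,E], logical=[p,C,D,F,E,b]
After op 8 (replace(0, 'g')): offset=1, physical=[b,g,C,D,F,E], logical=[g,C,D,F,E,b]
After op 9 (rotate(+1)): offset=2, physical=[b,g,C,D,F,E], logical=[C,D,F,E,b,g]
After op 10 (rotate(-3)): offset=5, physical=[b,g,C,D,F,E], logical=[E,b,g,C,D,F]
After op 11 (swap(5, 4)): offset=5, physical=[b,g,C,F,D,E], logical=[E,b,g,C,F,D]

Answer: F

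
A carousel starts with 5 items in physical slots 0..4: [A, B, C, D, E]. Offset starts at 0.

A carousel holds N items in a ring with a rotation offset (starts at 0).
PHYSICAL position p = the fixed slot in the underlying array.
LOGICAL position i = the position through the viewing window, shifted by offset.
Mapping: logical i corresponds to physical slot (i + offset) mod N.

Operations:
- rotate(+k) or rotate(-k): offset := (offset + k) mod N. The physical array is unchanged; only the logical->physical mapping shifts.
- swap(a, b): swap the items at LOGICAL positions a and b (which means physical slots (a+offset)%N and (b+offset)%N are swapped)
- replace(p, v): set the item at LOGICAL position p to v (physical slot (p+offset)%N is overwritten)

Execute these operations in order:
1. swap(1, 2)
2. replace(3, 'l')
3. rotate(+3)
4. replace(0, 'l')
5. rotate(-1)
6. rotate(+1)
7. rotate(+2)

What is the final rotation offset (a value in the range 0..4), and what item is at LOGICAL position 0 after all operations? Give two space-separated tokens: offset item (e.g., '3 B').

Answer: 0 A

Derivation:
After op 1 (swap(1, 2)): offset=0, physical=[A,C,B,D,E], logical=[A,C,B,D,E]
After op 2 (replace(3, 'l')): offset=0, physical=[A,C,B,l,E], logical=[A,C,B,l,E]
After op 3 (rotate(+3)): offset=3, physical=[A,C,B,l,E], logical=[l,E,A,C,B]
After op 4 (replace(0, 'l')): offset=3, physical=[A,C,B,l,E], logical=[l,E,A,C,B]
After op 5 (rotate(-1)): offset=2, physical=[A,C,B,l,E], logical=[B,l,E,A,C]
After op 6 (rotate(+1)): offset=3, physical=[A,C,B,l,E], logical=[l,E,A,C,B]
After op 7 (rotate(+2)): offset=0, physical=[A,C,B,l,E], logical=[A,C,B,l,E]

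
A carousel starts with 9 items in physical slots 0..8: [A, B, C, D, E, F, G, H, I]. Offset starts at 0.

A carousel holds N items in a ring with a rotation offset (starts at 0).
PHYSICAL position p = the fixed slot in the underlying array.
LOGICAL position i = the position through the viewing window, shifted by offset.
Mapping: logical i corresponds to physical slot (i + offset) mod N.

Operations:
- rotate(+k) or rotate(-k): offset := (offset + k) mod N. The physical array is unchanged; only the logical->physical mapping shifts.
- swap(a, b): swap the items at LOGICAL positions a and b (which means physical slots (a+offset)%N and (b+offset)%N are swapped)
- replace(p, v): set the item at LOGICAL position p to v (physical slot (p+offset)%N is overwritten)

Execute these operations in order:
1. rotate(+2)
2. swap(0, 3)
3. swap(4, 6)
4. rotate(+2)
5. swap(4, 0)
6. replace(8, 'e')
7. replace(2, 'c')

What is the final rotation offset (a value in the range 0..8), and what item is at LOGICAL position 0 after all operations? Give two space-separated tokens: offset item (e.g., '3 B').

Answer: 4 G

Derivation:
After op 1 (rotate(+2)): offset=2, physical=[A,B,C,D,E,F,G,H,I], logical=[C,D,E,F,G,H,I,A,B]
After op 2 (swap(0, 3)): offset=2, physical=[A,B,F,D,E,C,G,H,I], logical=[F,D,E,C,G,H,I,A,B]
After op 3 (swap(4, 6)): offset=2, physical=[A,B,F,D,E,C,I,H,G], logical=[F,D,E,C,I,H,G,A,B]
After op 4 (rotate(+2)): offset=4, physical=[A,B,F,D,E,C,I,H,G], logical=[E,C,I,H,G,A,B,F,D]
After op 5 (swap(4, 0)): offset=4, physical=[A,B,F,D,G,C,I,H,E], logical=[G,C,I,H,E,A,B,F,D]
After op 6 (replace(8, 'e')): offset=4, physical=[A,B,F,e,G,C,I,H,E], logical=[G,C,I,H,E,A,B,F,e]
After op 7 (replace(2, 'c')): offset=4, physical=[A,B,F,e,G,C,c,H,E], logical=[G,C,c,H,E,A,B,F,e]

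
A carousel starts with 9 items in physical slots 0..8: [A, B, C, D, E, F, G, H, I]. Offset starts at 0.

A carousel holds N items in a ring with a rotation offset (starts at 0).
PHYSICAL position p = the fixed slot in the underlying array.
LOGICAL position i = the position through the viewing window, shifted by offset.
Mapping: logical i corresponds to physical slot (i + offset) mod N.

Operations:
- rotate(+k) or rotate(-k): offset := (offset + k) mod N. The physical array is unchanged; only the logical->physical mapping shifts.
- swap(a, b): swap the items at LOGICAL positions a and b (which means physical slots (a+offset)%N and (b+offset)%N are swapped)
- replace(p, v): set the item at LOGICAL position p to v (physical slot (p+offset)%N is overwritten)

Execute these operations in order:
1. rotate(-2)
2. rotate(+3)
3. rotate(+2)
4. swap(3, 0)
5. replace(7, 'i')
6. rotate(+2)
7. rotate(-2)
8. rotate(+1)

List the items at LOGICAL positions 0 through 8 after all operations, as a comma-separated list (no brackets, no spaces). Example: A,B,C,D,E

After op 1 (rotate(-2)): offset=7, physical=[A,B,C,D,E,F,G,H,I], logical=[H,I,A,B,C,D,E,F,G]
After op 2 (rotate(+3)): offset=1, physical=[A,B,C,D,E,F,G,H,I], logical=[B,C,D,E,F,G,H,I,A]
After op 3 (rotate(+2)): offset=3, physical=[A,B,C,D,E,F,G,H,I], logical=[D,E,F,G,H,I,A,B,C]
After op 4 (swap(3, 0)): offset=3, physical=[A,B,C,G,E,F,D,H,I], logical=[G,E,F,D,H,I,A,B,C]
After op 5 (replace(7, 'i')): offset=3, physical=[A,i,C,G,E,F,D,H,I], logical=[G,E,F,D,H,I,A,i,C]
After op 6 (rotate(+2)): offset=5, physical=[A,i,C,G,E,F,D,H,I], logical=[F,D,H,I,A,i,C,G,E]
After op 7 (rotate(-2)): offset=3, physical=[A,i,C,G,E,F,D,H,I], logical=[G,E,F,D,H,I,A,i,C]
After op 8 (rotate(+1)): offset=4, physical=[A,i,C,G,E,F,D,H,I], logical=[E,F,D,H,I,A,i,C,G]

Answer: E,F,D,H,I,A,i,C,G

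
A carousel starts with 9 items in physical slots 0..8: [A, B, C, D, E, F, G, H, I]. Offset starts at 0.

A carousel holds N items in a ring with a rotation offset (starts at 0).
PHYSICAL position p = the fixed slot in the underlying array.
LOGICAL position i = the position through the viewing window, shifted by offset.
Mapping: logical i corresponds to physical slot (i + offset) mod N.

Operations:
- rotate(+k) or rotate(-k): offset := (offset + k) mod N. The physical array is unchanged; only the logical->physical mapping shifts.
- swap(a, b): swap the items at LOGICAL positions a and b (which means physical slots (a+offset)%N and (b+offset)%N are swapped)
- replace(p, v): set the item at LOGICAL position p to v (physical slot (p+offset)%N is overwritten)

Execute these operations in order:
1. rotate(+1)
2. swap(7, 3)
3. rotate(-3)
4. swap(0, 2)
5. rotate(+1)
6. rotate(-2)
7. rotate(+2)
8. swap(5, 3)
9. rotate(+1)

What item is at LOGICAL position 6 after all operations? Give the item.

After op 1 (rotate(+1)): offset=1, physical=[A,B,C,D,E,F,G,H,I], logical=[B,C,D,E,F,G,H,I,A]
After op 2 (swap(7, 3)): offset=1, physical=[A,B,C,D,I,F,G,H,E], logical=[B,C,D,I,F,G,H,E,A]
After op 3 (rotate(-3)): offset=7, physical=[A,B,C,D,I,F,G,H,E], logical=[H,E,A,B,C,D,I,F,G]
After op 4 (swap(0, 2)): offset=7, physical=[H,B,C,D,I,F,G,A,E], logical=[A,E,H,B,C,D,I,F,G]
After op 5 (rotate(+1)): offset=8, physical=[H,B,C,D,I,F,G,A,E], logical=[E,H,B,C,D,I,F,G,A]
After op 6 (rotate(-2)): offset=6, physical=[H,B,C,D,I,F,G,A,E], logical=[G,A,E,H,B,C,D,I,F]
After op 7 (rotate(+2)): offset=8, physical=[H,B,C,D,I,F,G,A,E], logical=[E,H,B,C,D,I,F,G,A]
After op 8 (swap(5, 3)): offset=8, physical=[H,B,I,D,C,F,G,A,E], logical=[E,H,B,I,D,C,F,G,A]
After op 9 (rotate(+1)): offset=0, physical=[H,B,I,D,C,F,G,A,E], logical=[H,B,I,D,C,F,G,A,E]

Answer: G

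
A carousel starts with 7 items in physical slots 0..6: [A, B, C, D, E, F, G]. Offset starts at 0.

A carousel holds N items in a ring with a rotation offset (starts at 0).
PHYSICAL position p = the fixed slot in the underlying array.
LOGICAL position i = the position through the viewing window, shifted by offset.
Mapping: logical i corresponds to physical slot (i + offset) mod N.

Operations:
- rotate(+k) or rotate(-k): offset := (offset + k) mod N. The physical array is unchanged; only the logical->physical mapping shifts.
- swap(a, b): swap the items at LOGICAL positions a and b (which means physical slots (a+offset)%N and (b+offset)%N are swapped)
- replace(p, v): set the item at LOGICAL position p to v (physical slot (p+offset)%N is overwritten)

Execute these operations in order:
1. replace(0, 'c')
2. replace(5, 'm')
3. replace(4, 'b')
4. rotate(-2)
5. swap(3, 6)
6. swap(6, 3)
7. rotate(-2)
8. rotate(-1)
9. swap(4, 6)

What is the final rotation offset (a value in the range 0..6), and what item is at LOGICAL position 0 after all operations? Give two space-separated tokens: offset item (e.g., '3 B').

Answer: 2 C

Derivation:
After op 1 (replace(0, 'c')): offset=0, physical=[c,B,C,D,E,F,G], logical=[c,B,C,D,E,F,G]
After op 2 (replace(5, 'm')): offset=0, physical=[c,B,C,D,E,m,G], logical=[c,B,C,D,E,m,G]
After op 3 (replace(4, 'b')): offset=0, physical=[c,B,C,D,b,m,G], logical=[c,B,C,D,b,m,G]
After op 4 (rotate(-2)): offset=5, physical=[c,B,C,D,b,m,G], logical=[m,G,c,B,C,D,b]
After op 5 (swap(3, 6)): offset=5, physical=[c,b,C,D,B,m,G], logical=[m,G,c,b,C,D,B]
After op 6 (swap(6, 3)): offset=5, physical=[c,B,C,D,b,m,G], logical=[m,G,c,B,C,D,b]
After op 7 (rotate(-2)): offset=3, physical=[c,B,C,D,b,m,G], logical=[D,b,m,G,c,B,C]
After op 8 (rotate(-1)): offset=2, physical=[c,B,C,D,b,m,G], logical=[C,D,b,m,G,c,B]
After op 9 (swap(4, 6)): offset=2, physical=[c,G,C,D,b,m,B], logical=[C,D,b,m,B,c,G]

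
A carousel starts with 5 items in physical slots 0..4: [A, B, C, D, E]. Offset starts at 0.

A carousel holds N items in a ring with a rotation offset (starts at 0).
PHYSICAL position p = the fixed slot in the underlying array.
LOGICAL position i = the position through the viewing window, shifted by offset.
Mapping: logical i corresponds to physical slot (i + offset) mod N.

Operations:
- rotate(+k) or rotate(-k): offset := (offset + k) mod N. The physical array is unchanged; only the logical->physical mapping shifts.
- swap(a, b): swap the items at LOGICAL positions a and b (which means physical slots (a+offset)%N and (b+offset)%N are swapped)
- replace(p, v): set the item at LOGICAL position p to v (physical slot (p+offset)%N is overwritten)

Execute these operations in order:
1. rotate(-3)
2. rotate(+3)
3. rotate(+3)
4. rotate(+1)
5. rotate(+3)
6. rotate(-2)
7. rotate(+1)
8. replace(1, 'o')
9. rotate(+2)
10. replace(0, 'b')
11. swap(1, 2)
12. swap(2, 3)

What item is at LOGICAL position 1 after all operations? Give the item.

Answer: A

Derivation:
After op 1 (rotate(-3)): offset=2, physical=[A,B,C,D,E], logical=[C,D,E,A,B]
After op 2 (rotate(+3)): offset=0, physical=[A,B,C,D,E], logical=[A,B,C,D,E]
After op 3 (rotate(+3)): offset=3, physical=[A,B,C,D,E], logical=[D,E,A,B,C]
After op 4 (rotate(+1)): offset=4, physical=[A,B,C,D,E], logical=[E,A,B,C,D]
After op 5 (rotate(+3)): offset=2, physical=[A,B,C,D,E], logical=[C,D,E,A,B]
After op 6 (rotate(-2)): offset=0, physical=[A,B,C,D,E], logical=[A,B,C,D,E]
After op 7 (rotate(+1)): offset=1, physical=[A,B,C,D,E], logical=[B,C,D,E,A]
After op 8 (replace(1, 'o')): offset=1, physical=[A,B,o,D,E], logical=[B,o,D,E,A]
After op 9 (rotate(+2)): offset=3, physical=[A,B,o,D,E], logical=[D,E,A,B,o]
After op 10 (replace(0, 'b')): offset=3, physical=[A,B,o,b,E], logical=[b,E,A,B,o]
After op 11 (swap(1, 2)): offset=3, physical=[E,B,o,b,A], logical=[b,A,E,B,o]
After op 12 (swap(2, 3)): offset=3, physical=[B,E,o,b,A], logical=[b,A,B,E,o]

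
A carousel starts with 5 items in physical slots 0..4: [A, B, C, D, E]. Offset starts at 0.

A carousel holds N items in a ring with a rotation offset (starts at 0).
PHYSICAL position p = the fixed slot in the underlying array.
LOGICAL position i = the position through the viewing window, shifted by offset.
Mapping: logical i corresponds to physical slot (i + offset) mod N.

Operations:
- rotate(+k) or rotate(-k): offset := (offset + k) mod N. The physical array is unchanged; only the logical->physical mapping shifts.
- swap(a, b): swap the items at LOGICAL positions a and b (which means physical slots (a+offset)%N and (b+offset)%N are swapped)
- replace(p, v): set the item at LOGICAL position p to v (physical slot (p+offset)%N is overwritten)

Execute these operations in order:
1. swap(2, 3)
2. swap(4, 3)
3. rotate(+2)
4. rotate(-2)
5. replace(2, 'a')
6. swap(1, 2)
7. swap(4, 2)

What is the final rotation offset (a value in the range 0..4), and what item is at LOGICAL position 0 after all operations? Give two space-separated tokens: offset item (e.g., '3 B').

Answer: 0 A

Derivation:
After op 1 (swap(2, 3)): offset=0, physical=[A,B,D,C,E], logical=[A,B,D,C,E]
After op 2 (swap(4, 3)): offset=0, physical=[A,B,D,E,C], logical=[A,B,D,E,C]
After op 3 (rotate(+2)): offset=2, physical=[A,B,D,E,C], logical=[D,E,C,A,B]
After op 4 (rotate(-2)): offset=0, physical=[A,B,D,E,C], logical=[A,B,D,E,C]
After op 5 (replace(2, 'a')): offset=0, physical=[A,B,a,E,C], logical=[A,B,a,E,C]
After op 6 (swap(1, 2)): offset=0, physical=[A,a,B,E,C], logical=[A,a,B,E,C]
After op 7 (swap(4, 2)): offset=0, physical=[A,a,C,E,B], logical=[A,a,C,E,B]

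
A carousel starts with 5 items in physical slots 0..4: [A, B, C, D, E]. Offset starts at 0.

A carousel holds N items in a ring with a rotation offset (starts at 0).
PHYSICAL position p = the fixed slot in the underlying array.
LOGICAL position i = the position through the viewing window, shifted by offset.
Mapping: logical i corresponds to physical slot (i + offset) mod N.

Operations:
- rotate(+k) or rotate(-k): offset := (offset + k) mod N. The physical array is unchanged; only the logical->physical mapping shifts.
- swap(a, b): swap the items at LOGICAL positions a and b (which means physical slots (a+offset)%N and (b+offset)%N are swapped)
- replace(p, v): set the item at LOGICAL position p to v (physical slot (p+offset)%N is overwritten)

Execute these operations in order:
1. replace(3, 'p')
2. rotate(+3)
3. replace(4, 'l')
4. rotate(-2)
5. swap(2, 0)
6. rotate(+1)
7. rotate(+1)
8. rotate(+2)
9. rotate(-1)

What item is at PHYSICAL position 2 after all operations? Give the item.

Answer: l

Derivation:
After op 1 (replace(3, 'p')): offset=0, physical=[A,B,C,p,E], logical=[A,B,C,p,E]
After op 2 (rotate(+3)): offset=3, physical=[A,B,C,p,E], logical=[p,E,A,B,C]
After op 3 (replace(4, 'l')): offset=3, physical=[A,B,l,p,E], logical=[p,E,A,B,l]
After op 4 (rotate(-2)): offset=1, physical=[A,B,l,p,E], logical=[B,l,p,E,A]
After op 5 (swap(2, 0)): offset=1, physical=[A,p,l,B,E], logical=[p,l,B,E,A]
After op 6 (rotate(+1)): offset=2, physical=[A,p,l,B,E], logical=[l,B,E,A,p]
After op 7 (rotate(+1)): offset=3, physical=[A,p,l,B,E], logical=[B,E,A,p,l]
After op 8 (rotate(+2)): offset=0, physical=[A,p,l,B,E], logical=[A,p,l,B,E]
After op 9 (rotate(-1)): offset=4, physical=[A,p,l,B,E], logical=[E,A,p,l,B]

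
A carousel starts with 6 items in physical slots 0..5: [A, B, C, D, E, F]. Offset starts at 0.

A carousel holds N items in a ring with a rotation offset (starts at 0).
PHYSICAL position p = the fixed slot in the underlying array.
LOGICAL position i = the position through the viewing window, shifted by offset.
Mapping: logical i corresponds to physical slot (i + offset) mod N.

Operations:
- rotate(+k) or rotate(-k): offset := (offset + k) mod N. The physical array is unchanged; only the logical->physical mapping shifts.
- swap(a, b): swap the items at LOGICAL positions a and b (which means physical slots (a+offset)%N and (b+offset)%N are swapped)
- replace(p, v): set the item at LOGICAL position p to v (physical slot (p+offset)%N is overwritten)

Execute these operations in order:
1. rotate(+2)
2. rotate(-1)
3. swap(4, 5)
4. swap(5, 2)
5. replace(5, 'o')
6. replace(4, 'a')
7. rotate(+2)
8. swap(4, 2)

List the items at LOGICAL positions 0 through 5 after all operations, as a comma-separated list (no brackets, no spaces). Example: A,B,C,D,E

After op 1 (rotate(+2)): offset=2, physical=[A,B,C,D,E,F], logical=[C,D,E,F,A,B]
After op 2 (rotate(-1)): offset=1, physical=[A,B,C,D,E,F], logical=[B,C,D,E,F,A]
After op 3 (swap(4, 5)): offset=1, physical=[F,B,C,D,E,A], logical=[B,C,D,E,A,F]
After op 4 (swap(5, 2)): offset=1, physical=[D,B,C,F,E,A], logical=[B,C,F,E,A,D]
After op 5 (replace(5, 'o')): offset=1, physical=[o,B,C,F,E,A], logical=[B,C,F,E,A,o]
After op 6 (replace(4, 'a')): offset=1, physical=[o,B,C,F,E,a], logical=[B,C,F,E,a,o]
After op 7 (rotate(+2)): offset=3, physical=[o,B,C,F,E,a], logical=[F,E,a,o,B,C]
After op 8 (swap(4, 2)): offset=3, physical=[o,a,C,F,E,B], logical=[F,E,B,o,a,C]

Answer: F,E,B,o,a,C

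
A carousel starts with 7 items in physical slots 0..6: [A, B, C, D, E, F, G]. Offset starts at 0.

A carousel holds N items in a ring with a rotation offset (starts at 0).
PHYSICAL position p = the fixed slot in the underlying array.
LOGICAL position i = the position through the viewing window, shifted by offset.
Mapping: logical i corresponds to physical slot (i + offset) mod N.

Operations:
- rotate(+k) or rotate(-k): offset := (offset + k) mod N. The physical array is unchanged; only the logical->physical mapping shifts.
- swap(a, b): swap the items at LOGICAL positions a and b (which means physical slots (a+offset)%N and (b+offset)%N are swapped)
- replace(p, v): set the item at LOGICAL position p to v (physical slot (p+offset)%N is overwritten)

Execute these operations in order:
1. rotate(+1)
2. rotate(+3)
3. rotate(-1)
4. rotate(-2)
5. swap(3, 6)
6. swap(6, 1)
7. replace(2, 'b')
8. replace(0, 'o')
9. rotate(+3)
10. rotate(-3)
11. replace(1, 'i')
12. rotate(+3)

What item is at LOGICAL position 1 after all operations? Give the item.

Answer: F

Derivation:
After op 1 (rotate(+1)): offset=1, physical=[A,B,C,D,E,F,G], logical=[B,C,D,E,F,G,A]
After op 2 (rotate(+3)): offset=4, physical=[A,B,C,D,E,F,G], logical=[E,F,G,A,B,C,D]
After op 3 (rotate(-1)): offset=3, physical=[A,B,C,D,E,F,G], logical=[D,E,F,G,A,B,C]
After op 4 (rotate(-2)): offset=1, physical=[A,B,C,D,E,F,G], logical=[B,C,D,E,F,G,A]
After op 5 (swap(3, 6)): offset=1, physical=[E,B,C,D,A,F,G], logical=[B,C,D,A,F,G,E]
After op 6 (swap(6, 1)): offset=1, physical=[C,B,E,D,A,F,G], logical=[B,E,D,A,F,G,C]
After op 7 (replace(2, 'b')): offset=1, physical=[C,B,E,b,A,F,G], logical=[B,E,b,A,F,G,C]
After op 8 (replace(0, 'o')): offset=1, physical=[C,o,E,b,A,F,G], logical=[o,E,b,A,F,G,C]
After op 9 (rotate(+3)): offset=4, physical=[C,o,E,b,A,F,G], logical=[A,F,G,C,o,E,b]
After op 10 (rotate(-3)): offset=1, physical=[C,o,E,b,A,F,G], logical=[o,E,b,A,F,G,C]
After op 11 (replace(1, 'i')): offset=1, physical=[C,o,i,b,A,F,G], logical=[o,i,b,A,F,G,C]
After op 12 (rotate(+3)): offset=4, physical=[C,o,i,b,A,F,G], logical=[A,F,G,C,o,i,b]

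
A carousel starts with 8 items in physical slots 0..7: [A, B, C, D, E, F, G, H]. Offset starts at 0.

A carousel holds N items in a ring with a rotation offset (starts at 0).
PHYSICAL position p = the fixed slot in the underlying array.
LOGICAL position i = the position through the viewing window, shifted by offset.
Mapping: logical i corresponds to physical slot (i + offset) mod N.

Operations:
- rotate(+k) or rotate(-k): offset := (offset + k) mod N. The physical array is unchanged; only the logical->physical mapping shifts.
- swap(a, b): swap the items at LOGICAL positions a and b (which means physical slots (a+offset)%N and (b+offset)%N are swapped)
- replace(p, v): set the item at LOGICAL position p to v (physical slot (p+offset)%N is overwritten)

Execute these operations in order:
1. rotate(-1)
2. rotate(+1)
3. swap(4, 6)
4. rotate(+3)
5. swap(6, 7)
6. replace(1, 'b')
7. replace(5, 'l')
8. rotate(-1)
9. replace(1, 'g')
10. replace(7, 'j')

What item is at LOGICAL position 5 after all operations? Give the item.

After op 1 (rotate(-1)): offset=7, physical=[A,B,C,D,E,F,G,H], logical=[H,A,B,C,D,E,F,G]
After op 2 (rotate(+1)): offset=0, physical=[A,B,C,D,E,F,G,H], logical=[A,B,C,D,E,F,G,H]
After op 3 (swap(4, 6)): offset=0, physical=[A,B,C,D,G,F,E,H], logical=[A,B,C,D,G,F,E,H]
After op 4 (rotate(+3)): offset=3, physical=[A,B,C,D,G,F,E,H], logical=[D,G,F,E,H,A,B,C]
After op 5 (swap(6, 7)): offset=3, physical=[A,C,B,D,G,F,E,H], logical=[D,G,F,E,H,A,C,B]
After op 6 (replace(1, 'b')): offset=3, physical=[A,C,B,D,b,F,E,H], logical=[D,b,F,E,H,A,C,B]
After op 7 (replace(5, 'l')): offset=3, physical=[l,C,B,D,b,F,E,H], logical=[D,b,F,E,H,l,C,B]
After op 8 (rotate(-1)): offset=2, physical=[l,C,B,D,b,F,E,H], logical=[B,D,b,F,E,H,l,C]
After op 9 (replace(1, 'g')): offset=2, physical=[l,C,B,g,b,F,E,H], logical=[B,g,b,F,E,H,l,C]
After op 10 (replace(7, 'j')): offset=2, physical=[l,j,B,g,b,F,E,H], logical=[B,g,b,F,E,H,l,j]

Answer: H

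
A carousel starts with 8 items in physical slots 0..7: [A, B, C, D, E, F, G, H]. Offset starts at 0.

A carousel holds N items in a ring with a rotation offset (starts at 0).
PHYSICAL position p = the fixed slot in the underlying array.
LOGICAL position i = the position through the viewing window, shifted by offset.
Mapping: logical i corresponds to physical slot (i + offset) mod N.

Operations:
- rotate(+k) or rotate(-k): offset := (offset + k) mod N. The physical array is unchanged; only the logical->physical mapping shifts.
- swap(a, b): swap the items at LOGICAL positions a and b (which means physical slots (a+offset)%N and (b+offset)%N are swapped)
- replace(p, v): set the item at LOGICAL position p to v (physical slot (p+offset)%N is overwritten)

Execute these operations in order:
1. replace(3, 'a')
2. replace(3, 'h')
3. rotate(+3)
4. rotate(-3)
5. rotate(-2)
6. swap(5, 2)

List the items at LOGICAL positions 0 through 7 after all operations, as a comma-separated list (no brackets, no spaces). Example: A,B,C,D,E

After op 1 (replace(3, 'a')): offset=0, physical=[A,B,C,a,E,F,G,H], logical=[A,B,C,a,E,F,G,H]
After op 2 (replace(3, 'h')): offset=0, physical=[A,B,C,h,E,F,G,H], logical=[A,B,C,h,E,F,G,H]
After op 3 (rotate(+3)): offset=3, physical=[A,B,C,h,E,F,G,H], logical=[h,E,F,G,H,A,B,C]
After op 4 (rotate(-3)): offset=0, physical=[A,B,C,h,E,F,G,H], logical=[A,B,C,h,E,F,G,H]
After op 5 (rotate(-2)): offset=6, physical=[A,B,C,h,E,F,G,H], logical=[G,H,A,B,C,h,E,F]
After op 6 (swap(5, 2)): offset=6, physical=[h,B,C,A,E,F,G,H], logical=[G,H,h,B,C,A,E,F]

Answer: G,H,h,B,C,A,E,F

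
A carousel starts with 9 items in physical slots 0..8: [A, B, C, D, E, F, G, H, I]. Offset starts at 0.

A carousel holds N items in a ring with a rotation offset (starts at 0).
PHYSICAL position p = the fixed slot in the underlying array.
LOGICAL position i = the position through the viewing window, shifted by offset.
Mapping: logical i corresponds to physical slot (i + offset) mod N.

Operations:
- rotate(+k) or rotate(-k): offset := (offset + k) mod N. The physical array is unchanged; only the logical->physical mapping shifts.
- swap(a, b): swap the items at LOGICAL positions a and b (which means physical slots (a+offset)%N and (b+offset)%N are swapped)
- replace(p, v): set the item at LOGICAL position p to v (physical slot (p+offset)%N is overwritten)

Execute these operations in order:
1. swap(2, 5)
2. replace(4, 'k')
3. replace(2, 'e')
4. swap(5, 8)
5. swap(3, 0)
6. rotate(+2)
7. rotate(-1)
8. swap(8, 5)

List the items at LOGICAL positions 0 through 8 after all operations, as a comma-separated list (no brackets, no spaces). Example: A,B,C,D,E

Answer: B,e,A,k,I,D,H,C,G

Derivation:
After op 1 (swap(2, 5)): offset=0, physical=[A,B,F,D,E,C,G,H,I], logical=[A,B,F,D,E,C,G,H,I]
After op 2 (replace(4, 'k')): offset=0, physical=[A,B,F,D,k,C,G,H,I], logical=[A,B,F,D,k,C,G,H,I]
After op 3 (replace(2, 'e')): offset=0, physical=[A,B,e,D,k,C,G,H,I], logical=[A,B,e,D,k,C,G,H,I]
After op 4 (swap(5, 8)): offset=0, physical=[A,B,e,D,k,I,G,H,C], logical=[A,B,e,D,k,I,G,H,C]
After op 5 (swap(3, 0)): offset=0, physical=[D,B,e,A,k,I,G,H,C], logical=[D,B,e,A,k,I,G,H,C]
After op 6 (rotate(+2)): offset=2, physical=[D,B,e,A,k,I,G,H,C], logical=[e,A,k,I,G,H,C,D,B]
After op 7 (rotate(-1)): offset=1, physical=[D,B,e,A,k,I,G,H,C], logical=[B,e,A,k,I,G,H,C,D]
After op 8 (swap(8, 5)): offset=1, physical=[G,B,e,A,k,I,D,H,C], logical=[B,e,A,k,I,D,H,C,G]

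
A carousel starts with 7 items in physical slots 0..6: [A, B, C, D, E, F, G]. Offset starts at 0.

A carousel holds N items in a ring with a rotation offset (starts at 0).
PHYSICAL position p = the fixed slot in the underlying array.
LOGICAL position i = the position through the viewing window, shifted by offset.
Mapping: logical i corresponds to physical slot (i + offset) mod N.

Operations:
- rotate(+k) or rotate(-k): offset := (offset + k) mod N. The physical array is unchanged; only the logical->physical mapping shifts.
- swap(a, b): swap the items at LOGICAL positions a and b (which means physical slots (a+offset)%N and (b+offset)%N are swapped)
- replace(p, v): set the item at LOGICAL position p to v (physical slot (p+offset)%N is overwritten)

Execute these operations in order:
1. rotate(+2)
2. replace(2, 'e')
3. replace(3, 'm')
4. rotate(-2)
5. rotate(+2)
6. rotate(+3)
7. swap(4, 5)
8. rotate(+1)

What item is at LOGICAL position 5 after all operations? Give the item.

Answer: e

Derivation:
After op 1 (rotate(+2)): offset=2, physical=[A,B,C,D,E,F,G], logical=[C,D,E,F,G,A,B]
After op 2 (replace(2, 'e')): offset=2, physical=[A,B,C,D,e,F,G], logical=[C,D,e,F,G,A,B]
After op 3 (replace(3, 'm')): offset=2, physical=[A,B,C,D,e,m,G], logical=[C,D,e,m,G,A,B]
After op 4 (rotate(-2)): offset=0, physical=[A,B,C,D,e,m,G], logical=[A,B,C,D,e,m,G]
After op 5 (rotate(+2)): offset=2, physical=[A,B,C,D,e,m,G], logical=[C,D,e,m,G,A,B]
After op 6 (rotate(+3)): offset=5, physical=[A,B,C,D,e,m,G], logical=[m,G,A,B,C,D,e]
After op 7 (swap(4, 5)): offset=5, physical=[A,B,D,C,e,m,G], logical=[m,G,A,B,D,C,e]
After op 8 (rotate(+1)): offset=6, physical=[A,B,D,C,e,m,G], logical=[G,A,B,D,C,e,m]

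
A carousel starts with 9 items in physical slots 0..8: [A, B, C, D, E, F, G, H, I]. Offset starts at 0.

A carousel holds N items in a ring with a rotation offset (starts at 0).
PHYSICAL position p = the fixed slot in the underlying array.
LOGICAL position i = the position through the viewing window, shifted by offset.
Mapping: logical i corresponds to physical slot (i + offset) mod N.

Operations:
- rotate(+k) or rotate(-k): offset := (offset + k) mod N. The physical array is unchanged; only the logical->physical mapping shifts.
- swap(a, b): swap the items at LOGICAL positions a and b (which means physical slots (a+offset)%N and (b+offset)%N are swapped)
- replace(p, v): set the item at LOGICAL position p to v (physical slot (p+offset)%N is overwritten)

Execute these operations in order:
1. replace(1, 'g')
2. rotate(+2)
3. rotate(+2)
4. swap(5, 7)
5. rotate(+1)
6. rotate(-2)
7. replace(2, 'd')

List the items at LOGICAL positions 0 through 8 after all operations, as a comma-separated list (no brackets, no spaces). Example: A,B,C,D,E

After op 1 (replace(1, 'g')): offset=0, physical=[A,g,C,D,E,F,G,H,I], logical=[A,g,C,D,E,F,G,H,I]
After op 2 (rotate(+2)): offset=2, physical=[A,g,C,D,E,F,G,H,I], logical=[C,D,E,F,G,H,I,A,g]
After op 3 (rotate(+2)): offset=4, physical=[A,g,C,D,E,F,G,H,I], logical=[E,F,G,H,I,A,g,C,D]
After op 4 (swap(5, 7)): offset=4, physical=[C,g,A,D,E,F,G,H,I], logical=[E,F,G,H,I,C,g,A,D]
After op 5 (rotate(+1)): offset=5, physical=[C,g,A,D,E,F,G,H,I], logical=[F,G,H,I,C,g,A,D,E]
After op 6 (rotate(-2)): offset=3, physical=[C,g,A,D,E,F,G,H,I], logical=[D,E,F,G,H,I,C,g,A]
After op 7 (replace(2, 'd')): offset=3, physical=[C,g,A,D,E,d,G,H,I], logical=[D,E,d,G,H,I,C,g,A]

Answer: D,E,d,G,H,I,C,g,A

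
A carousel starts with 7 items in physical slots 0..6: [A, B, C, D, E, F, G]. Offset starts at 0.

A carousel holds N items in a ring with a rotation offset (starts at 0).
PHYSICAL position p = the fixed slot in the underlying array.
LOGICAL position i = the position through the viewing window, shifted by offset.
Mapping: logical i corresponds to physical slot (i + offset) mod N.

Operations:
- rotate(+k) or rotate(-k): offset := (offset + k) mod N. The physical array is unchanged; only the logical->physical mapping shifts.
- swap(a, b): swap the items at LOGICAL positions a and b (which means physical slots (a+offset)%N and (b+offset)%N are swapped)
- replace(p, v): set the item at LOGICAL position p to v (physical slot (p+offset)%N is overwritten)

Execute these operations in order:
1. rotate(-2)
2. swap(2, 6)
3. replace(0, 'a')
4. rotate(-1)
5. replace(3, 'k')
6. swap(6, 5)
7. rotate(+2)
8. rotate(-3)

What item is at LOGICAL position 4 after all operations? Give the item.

After op 1 (rotate(-2)): offset=5, physical=[A,B,C,D,E,F,G], logical=[F,G,A,B,C,D,E]
After op 2 (swap(2, 6)): offset=5, physical=[E,B,C,D,A,F,G], logical=[F,G,E,B,C,D,A]
After op 3 (replace(0, 'a')): offset=5, physical=[E,B,C,D,A,a,G], logical=[a,G,E,B,C,D,A]
After op 4 (rotate(-1)): offset=4, physical=[E,B,C,D,A,a,G], logical=[A,a,G,E,B,C,D]
After op 5 (replace(3, 'k')): offset=4, physical=[k,B,C,D,A,a,G], logical=[A,a,G,k,B,C,D]
After op 6 (swap(6, 5)): offset=4, physical=[k,B,D,C,A,a,G], logical=[A,a,G,k,B,D,C]
After op 7 (rotate(+2)): offset=6, physical=[k,B,D,C,A,a,G], logical=[G,k,B,D,C,A,a]
After op 8 (rotate(-3)): offset=3, physical=[k,B,D,C,A,a,G], logical=[C,A,a,G,k,B,D]

Answer: k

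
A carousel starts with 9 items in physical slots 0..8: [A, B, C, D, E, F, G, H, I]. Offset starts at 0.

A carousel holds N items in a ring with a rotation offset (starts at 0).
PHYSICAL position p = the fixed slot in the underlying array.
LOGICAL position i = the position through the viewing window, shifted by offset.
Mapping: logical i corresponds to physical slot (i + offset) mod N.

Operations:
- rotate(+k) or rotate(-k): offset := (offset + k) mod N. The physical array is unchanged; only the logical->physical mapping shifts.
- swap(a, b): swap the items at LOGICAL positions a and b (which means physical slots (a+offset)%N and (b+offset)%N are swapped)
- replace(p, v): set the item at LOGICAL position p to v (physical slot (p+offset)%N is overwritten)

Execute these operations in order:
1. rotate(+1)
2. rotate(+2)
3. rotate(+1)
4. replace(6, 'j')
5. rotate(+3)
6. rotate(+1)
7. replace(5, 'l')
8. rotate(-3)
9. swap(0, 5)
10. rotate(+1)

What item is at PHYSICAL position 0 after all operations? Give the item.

After op 1 (rotate(+1)): offset=1, physical=[A,B,C,D,E,F,G,H,I], logical=[B,C,D,E,F,G,H,I,A]
After op 2 (rotate(+2)): offset=3, physical=[A,B,C,D,E,F,G,H,I], logical=[D,E,F,G,H,I,A,B,C]
After op 3 (rotate(+1)): offset=4, physical=[A,B,C,D,E,F,G,H,I], logical=[E,F,G,H,I,A,B,C,D]
After op 4 (replace(6, 'j')): offset=4, physical=[A,j,C,D,E,F,G,H,I], logical=[E,F,G,H,I,A,j,C,D]
After op 5 (rotate(+3)): offset=7, physical=[A,j,C,D,E,F,G,H,I], logical=[H,I,A,j,C,D,E,F,G]
After op 6 (rotate(+1)): offset=8, physical=[A,j,C,D,E,F,G,H,I], logical=[I,A,j,C,D,E,F,G,H]
After op 7 (replace(5, 'l')): offset=8, physical=[A,j,C,D,l,F,G,H,I], logical=[I,A,j,C,D,l,F,G,H]
After op 8 (rotate(-3)): offset=5, physical=[A,j,C,D,l,F,G,H,I], logical=[F,G,H,I,A,j,C,D,l]
After op 9 (swap(0, 5)): offset=5, physical=[A,F,C,D,l,j,G,H,I], logical=[j,G,H,I,A,F,C,D,l]
After op 10 (rotate(+1)): offset=6, physical=[A,F,C,D,l,j,G,H,I], logical=[G,H,I,A,F,C,D,l,j]

Answer: A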